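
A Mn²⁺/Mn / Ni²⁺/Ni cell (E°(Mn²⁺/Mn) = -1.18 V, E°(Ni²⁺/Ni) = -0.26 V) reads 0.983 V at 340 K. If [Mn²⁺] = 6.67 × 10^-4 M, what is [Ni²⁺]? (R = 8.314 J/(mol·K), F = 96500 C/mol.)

0.049 M

From the Nernst equation, ln Q = nF(E° − E)/RT = 2×96500×(0.92 − 0.983)/(8.314×340) = -4.301, so Q = 0.0135.
With Q = [Mn²⁺]/[Ni²⁺] and the known concentrations, [Ni²⁺] in the denominator gives [Ni²⁺] = 0.049 M.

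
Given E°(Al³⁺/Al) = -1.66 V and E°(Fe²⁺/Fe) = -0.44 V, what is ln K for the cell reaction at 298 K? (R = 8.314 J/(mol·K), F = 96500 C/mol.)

E°_cell = -0.44 − (-1.66) = 1.22 V, with n = 6 electrons transferred.
At equilibrium E = 0, so the Nernst equation gives ln K = nFE°/RT = (6)(96500)(1.22)/((8.314)(298)) = 285.11.

ln K = 285.1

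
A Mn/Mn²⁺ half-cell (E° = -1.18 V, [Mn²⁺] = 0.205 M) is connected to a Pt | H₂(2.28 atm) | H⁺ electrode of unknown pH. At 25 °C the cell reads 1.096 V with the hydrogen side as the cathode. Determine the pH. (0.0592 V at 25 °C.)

E°_cell = 1.18 V and n = 2.
log Q = n(E° − E)/0.0592 = 2×(1.18 − 1.096)/0.0592 = 2.838.
With Q = [Mn²⁺]·P(H₂) / [H⁺]^2, solving for [H⁺] gives log[H⁺] = -1.584, so pH = 1.58.

pH = 1.58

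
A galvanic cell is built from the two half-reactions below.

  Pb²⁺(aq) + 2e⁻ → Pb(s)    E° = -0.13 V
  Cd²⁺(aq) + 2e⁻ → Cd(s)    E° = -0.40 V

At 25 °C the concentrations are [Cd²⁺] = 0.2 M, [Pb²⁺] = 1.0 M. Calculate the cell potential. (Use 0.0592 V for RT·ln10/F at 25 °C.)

0.291 V

The Pb²⁺/Pb couple has the higher reduction potential and acts as the cathode, so E°_cell = -0.13 − (-0.40) = 0.27 V.
Balancing electrons gives n = 2; the reaction quotient is Q = [Cd²⁺]/[Pb²⁺] = 0.200.
At 25 °C, E = E° − (0.0592/n) log Q = 0.27 − (0.0592/2)(-0.699) = 0.270 + 0.021 = 0.291 V.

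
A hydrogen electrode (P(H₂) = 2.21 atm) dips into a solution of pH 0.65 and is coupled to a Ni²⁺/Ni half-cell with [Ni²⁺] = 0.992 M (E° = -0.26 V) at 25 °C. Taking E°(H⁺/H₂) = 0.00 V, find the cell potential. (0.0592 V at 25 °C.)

The hydrogen couple is the cathode, so E°_cell = 0.26 V; n = 2.
[H⁺] = 10^(−0.65) = 0.22 M, and Q = [Ni²⁺]·P(H₂) / [H⁺]^2 = 43.7.
E = E° − (0.0592/2) log Q = 0.26 − (0.0592/2)(1.641) = 0.211 V.

0.21 V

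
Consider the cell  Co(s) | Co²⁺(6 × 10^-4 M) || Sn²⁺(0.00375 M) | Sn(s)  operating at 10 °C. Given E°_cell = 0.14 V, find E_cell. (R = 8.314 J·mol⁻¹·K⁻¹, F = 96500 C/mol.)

0.162 V

Balancing electrons gives n = 2; the reaction quotient is Q = [Co²⁺]/[Sn²⁺] = 0.160.
E = E° − (RT/nF) ln Q = 0.14 − (8.314×283)/(2×96500) × (-1.833) = 0.140 + 0.022 = 0.162 V.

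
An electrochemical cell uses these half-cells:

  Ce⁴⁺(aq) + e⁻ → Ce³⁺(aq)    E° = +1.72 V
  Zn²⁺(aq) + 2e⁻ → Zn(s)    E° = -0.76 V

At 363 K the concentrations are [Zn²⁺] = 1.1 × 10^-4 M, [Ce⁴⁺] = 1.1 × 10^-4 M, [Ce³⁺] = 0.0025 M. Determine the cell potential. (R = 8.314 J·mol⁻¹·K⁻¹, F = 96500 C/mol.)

2.52 V

The Ce⁴⁺/Ce³⁺ couple has the higher reduction potential and acts as the cathode, so E°_cell = +1.72 − (-0.76) = 2.48 V.
Balancing electrons gives n = 2; the reaction quotient is Q = [Zn²⁺]·[Ce³⁺]^2/[Ce⁴⁺]^2 = 0.0568.
E = E° − (RT/nF) ln Q = 2.48 − (8.314×363)/(2×96500) × (-2.868) = 2.480 + 0.045 = 2.525 V.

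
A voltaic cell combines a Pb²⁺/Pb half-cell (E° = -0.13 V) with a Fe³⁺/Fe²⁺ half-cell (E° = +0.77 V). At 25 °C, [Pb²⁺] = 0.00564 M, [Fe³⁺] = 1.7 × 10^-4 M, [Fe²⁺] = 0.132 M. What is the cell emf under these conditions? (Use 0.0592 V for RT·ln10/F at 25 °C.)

0.795 V

The Fe³⁺/Fe²⁺ couple has the higher reduction potential and acts as the cathode, so E°_cell = +0.77 − (-0.13) = 0.90 V.
Balancing electrons gives n = 2; the reaction quotient is Q = [Pb²⁺]·[Fe²⁺]^2/[Fe³⁺]^2 = 3400.
At 25 °C, E = E° − (0.0592/n) log Q = 0.90 − (0.0592/2)(3.532) = 0.900 − 0.105 = 0.795 V.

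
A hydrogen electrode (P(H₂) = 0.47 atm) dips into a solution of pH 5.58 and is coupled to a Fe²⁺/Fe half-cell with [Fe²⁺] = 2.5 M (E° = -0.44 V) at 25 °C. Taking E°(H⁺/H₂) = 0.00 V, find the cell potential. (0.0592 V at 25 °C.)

The hydrogen couple is the cathode, so E°_cell = 0.44 V; n = 2.
[H⁺] = 10^(−5.58) = 2.6 × 10^-6 M, and Q = [Fe²⁺]·P(H₂) / [H⁺]^2 = 1.7 × 10^11.
E = E° − (0.0592/2) log Q = 0.44 − (0.0592/2)(11.230) = 0.108 V.

0.11 V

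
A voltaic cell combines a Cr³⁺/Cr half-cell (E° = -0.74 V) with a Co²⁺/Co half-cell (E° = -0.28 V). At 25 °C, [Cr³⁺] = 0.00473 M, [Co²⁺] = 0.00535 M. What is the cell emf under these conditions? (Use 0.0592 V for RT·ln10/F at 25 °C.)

0.439 V

The Co²⁺/Co couple has the higher reduction potential and acts as the cathode, so E°_cell = -0.28 − (-0.74) = 0.46 V.
Balancing electrons gives n = 6; the reaction quotient is Q = [Cr³⁺]^2/[Co²⁺]^3 = 146.
At 25 °C, E = E° − (0.0592/n) log Q = 0.46 − (0.0592/6)(2.165) = 0.460 − 0.021 = 0.439 V.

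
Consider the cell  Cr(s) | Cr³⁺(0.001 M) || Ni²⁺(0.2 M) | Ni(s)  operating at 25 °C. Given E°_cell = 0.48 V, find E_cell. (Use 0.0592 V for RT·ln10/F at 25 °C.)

Balancing electrons gives n = 6; the reaction quotient is Q = [Cr³⁺]^2/[Ni²⁺]^3 = 1.25 × 10^-4.
At 25 °C, E = E° − (0.0592/n) log Q = 0.48 − (0.0592/6)(-3.903) = 0.480 + 0.039 = 0.519 V.

0.519 V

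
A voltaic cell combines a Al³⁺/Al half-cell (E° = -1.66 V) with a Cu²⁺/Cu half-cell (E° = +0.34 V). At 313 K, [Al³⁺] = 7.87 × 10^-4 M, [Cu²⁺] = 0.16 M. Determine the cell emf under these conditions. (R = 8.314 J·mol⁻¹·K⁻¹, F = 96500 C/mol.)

The Cu²⁺/Cu couple has the higher reduction potential and acts as the cathode, so E°_cell = +0.34 − (-1.66) = 2.00 V.
Balancing electrons gives n = 6; the reaction quotient is Q = [Al³⁺]^2/[Cu²⁺]^3 = 1.51 × 10^-4.
E = E° − (RT/nF) ln Q = 2.00 − (8.314×313)/(6×96500) × (-8.797) = 2.000 + 0.040 = 2.040 V.

2.04 V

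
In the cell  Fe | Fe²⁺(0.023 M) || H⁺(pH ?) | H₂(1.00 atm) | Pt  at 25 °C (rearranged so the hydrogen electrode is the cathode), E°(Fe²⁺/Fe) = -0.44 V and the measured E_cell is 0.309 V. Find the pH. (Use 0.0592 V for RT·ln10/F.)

pH = 3.03

E°_cell = 0.44 V and n = 2.
log Q = n(E° − E)/0.0592 = 2×(0.44 − 0.309)/0.0592 = 4.426.
With Q = [Fe²⁺]·P(H₂) / [H⁺]^2, solving for [H⁺] gives log[H⁺] = -3.032, so pH = 3.03.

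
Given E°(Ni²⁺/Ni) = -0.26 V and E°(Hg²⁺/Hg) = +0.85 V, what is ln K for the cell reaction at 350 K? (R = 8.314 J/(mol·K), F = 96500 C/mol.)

E°_cell = +0.85 − (-0.26) = 1.11 V, with n = 2 electrons transferred.
At equilibrium E = 0, so the Nernst equation gives ln K = nFE°/RT = (2)(96500)(1.11)/((8.314)(350)) = 73.62.

ln K = 73.6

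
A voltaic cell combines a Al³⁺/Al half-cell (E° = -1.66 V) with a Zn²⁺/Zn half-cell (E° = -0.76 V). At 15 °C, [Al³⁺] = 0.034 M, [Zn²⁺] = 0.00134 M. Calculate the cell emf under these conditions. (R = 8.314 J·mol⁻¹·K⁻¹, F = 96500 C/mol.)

0.846 V

The Zn²⁺/Zn couple has the higher reduction potential and acts as the cathode, so E°_cell = -0.76 − (-1.66) = 0.90 V.
Balancing electrons gives n = 6; the reaction quotient is Q = [Al³⁺]^2/[Zn²⁺]^3 = 4.8 × 10^5.
E = E° − (RT/nF) ln Q = 0.90 − (8.314×288)/(6×96500) × (13.082) = 0.900 − 0.054 = 0.846 V.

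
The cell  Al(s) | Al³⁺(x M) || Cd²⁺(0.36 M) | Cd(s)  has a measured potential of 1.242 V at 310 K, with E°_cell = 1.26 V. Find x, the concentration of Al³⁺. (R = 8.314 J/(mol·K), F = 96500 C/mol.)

From the Nernst equation, ln Q = nF(E° − E)/RT = 6×96500×(1.26 − 1.242)/(8.314×310) = 4.044, so Q = 57.0.
With Q = [Al³⁺]^2/[Cd²⁺]^3 and the known concentrations, [Al³⁺]^2 in the numerator gives [Al³⁺] = 1.6 M.

1.6 M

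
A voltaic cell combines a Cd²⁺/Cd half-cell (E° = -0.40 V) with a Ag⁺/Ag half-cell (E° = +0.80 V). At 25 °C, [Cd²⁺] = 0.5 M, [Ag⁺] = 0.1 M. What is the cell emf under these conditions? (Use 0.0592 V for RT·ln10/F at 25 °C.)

1.15 V

The Ag⁺/Ag couple has the higher reduction potential and acts as the cathode, so E°_cell = +0.80 − (-0.40) = 1.20 V.
Balancing electrons gives n = 2; the reaction quotient is Q = [Cd²⁺]/[Ag⁺]^2 = 50.0.
At 25 °C, E = E° − (0.0592/n) log Q = 1.20 − (0.0592/2)(1.699) = 1.200 − 0.050 = 1.150 V.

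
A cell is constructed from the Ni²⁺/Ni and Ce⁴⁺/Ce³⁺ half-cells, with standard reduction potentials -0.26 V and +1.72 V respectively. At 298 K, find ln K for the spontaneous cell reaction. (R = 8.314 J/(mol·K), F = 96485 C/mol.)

E°_cell = +1.72 − (-0.26) = 1.98 V, with n = 2 electrons transferred.
At equilibrium E = 0, so the Nernst equation gives ln K = nFE°/RT = (2)(96485)(1.98)/((8.314)(298)) = 154.22.

ln K = 154.2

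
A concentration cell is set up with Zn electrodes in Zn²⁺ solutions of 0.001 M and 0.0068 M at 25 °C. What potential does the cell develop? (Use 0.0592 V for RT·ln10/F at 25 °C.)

Both half-cells are Zn²⁺/Zn, so E°_cell = 0. The concentrated side is the cathode; the cell reaction moves Zn²⁺ from high to low concentration with n = 2.
Q = [Zn²⁺]_dilute/[Zn²⁺]_conc = 0.001/0.0068 = 0.147.
E = 0 − (0.0592/2) log Q = −(0.0592/2)(-0.833) = 0.0247 V.

0.025 V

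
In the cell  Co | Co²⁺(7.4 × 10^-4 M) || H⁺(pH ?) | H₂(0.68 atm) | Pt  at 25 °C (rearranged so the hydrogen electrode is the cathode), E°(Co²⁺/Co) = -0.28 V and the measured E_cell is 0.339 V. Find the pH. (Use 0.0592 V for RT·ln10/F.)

pH = 0.65

E°_cell = 0.28 V and n = 2.
log Q = n(E° − E)/0.0592 = 2×(0.28 − 0.339)/0.0592 = -1.993.
With Q = [Co²⁺]·P(H₂) / [H⁺]^2, solving for [H⁺] gives log[H⁺] = -0.653, so pH = 0.65.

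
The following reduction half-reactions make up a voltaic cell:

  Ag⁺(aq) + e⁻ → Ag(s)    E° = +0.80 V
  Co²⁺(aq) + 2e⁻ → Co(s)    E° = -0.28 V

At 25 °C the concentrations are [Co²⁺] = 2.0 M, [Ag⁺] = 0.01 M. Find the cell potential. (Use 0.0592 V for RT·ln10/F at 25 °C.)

0.953 V

The Ag⁺/Ag couple has the higher reduction potential and acts as the cathode, so E°_cell = +0.80 − (-0.28) = 1.08 V.
Balancing electrons gives n = 2; the reaction quotient is Q = [Co²⁺]/[Ag⁺]^2 = 2 × 10^4.
At 25 °C, E = E° − (0.0592/n) log Q = 1.08 − (0.0592/2)(4.301) = 1.080 − 0.127 = 0.953 V.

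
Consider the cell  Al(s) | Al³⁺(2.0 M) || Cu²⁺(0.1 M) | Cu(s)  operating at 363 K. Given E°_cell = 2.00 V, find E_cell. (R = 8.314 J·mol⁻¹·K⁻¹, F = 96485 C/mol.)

1.96 V

Balancing electrons gives n = 6; the reaction quotient is Q = [Al³⁺]^2/[Cu²⁺]^3 = 4000.
E = E° − (RT/nF) ln Q = 2.00 − (8.314×363)/(6×96485) × (8.294) = 2.000 − 0.043 = 1.957 V.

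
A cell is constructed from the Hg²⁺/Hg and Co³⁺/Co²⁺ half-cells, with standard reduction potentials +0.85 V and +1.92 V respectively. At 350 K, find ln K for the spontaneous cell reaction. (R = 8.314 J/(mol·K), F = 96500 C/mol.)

ln K = 71.0

E°_cell = +1.92 − (+0.85) = 1.07 V, with n = 2 electrons transferred.
At equilibrium E = 0, so the Nernst equation gives ln K = nFE°/RT = (2)(96500)(1.07)/((8.314)(350)) = 70.97.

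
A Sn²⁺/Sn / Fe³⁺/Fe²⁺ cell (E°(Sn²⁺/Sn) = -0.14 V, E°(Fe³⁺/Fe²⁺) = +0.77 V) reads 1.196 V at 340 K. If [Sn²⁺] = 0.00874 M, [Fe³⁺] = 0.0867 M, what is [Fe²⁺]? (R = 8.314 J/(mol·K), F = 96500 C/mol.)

From the Nernst equation, ln Q = nF(E° − E)/RT = 2×96500×(0.91 − 1.196)/(8.314×340) = -19.527, so Q = 3.31 × 10^-9.
With Q = [Sn²⁺]·[Fe²⁺]^2/[Fe³⁺]^2 and the known concentrations, [Fe²⁺]^2 in the numerator gives [Fe²⁺] = 5.3 × 10^-5 M.

5.3 × 10^-5 M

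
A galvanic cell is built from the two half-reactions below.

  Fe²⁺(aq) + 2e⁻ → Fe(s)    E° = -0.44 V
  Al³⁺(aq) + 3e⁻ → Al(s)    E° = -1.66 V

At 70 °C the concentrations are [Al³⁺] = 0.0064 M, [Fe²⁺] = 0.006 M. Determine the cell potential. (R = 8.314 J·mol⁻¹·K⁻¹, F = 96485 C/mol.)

The Fe²⁺/Fe couple has the higher reduction potential and acts as the cathode, so E°_cell = -0.44 − (-1.66) = 1.22 V.
Balancing electrons gives n = 6; the reaction quotient is Q = [Al³⁺]^2/[Fe²⁺]^3 = 190.
E = E° − (RT/nF) ln Q = 1.22 − (8.314×343)/(6×96485) × (5.245) = 1.220 − 0.026 = 1.194 V.

1.19 V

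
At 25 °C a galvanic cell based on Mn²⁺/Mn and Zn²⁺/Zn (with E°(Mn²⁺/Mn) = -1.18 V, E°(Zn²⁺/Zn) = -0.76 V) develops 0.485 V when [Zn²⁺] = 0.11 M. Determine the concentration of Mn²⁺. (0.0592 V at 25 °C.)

From the Nernst equation, log Q = n(E° − E)/0.0592 = 2(0.42 − 0.485)/0.0592 = -2.196, so Q = 0.00637.
With Q = [Mn²⁺]/[Zn²⁺] and the known concentrations, [Mn²⁺] in the numerator gives [Mn²⁺] = 7 × 10^-4 M.

7 × 10^-4 M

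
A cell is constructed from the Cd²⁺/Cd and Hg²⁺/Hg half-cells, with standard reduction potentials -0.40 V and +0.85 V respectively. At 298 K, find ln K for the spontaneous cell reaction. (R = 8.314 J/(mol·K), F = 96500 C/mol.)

ln K = 97.4

E°_cell = +0.85 − (-0.40) = 1.25 V, with n = 2 electrons transferred.
At equilibrium E = 0, so the Nernst equation gives ln K = nFE°/RT = (2)(96500)(1.25)/((8.314)(298)) = 97.37.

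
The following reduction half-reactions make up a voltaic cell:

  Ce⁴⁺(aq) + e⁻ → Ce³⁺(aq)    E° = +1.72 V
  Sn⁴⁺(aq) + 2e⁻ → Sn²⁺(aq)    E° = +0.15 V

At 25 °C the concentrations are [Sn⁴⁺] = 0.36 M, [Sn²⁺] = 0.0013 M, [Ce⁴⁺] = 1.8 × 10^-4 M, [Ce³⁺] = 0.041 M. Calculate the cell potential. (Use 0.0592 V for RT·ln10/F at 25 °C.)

1.36 V

The Ce⁴⁺/Ce³⁺ couple has the higher reduction potential and acts as the cathode, so E°_cell = +1.72 − (+0.15) = 1.57 V.
Balancing electrons gives n = 2; the reaction quotient is Q = [Sn⁴⁺]·[Ce³⁺]^2/([Sn²⁺]·[Ce⁴⁺]^2) = 1.44 × 10^7.
At 25 °C, E = E° − (0.0592/n) log Q = 1.57 − (0.0592/2)(7.157) = 1.570 − 0.212 = 1.358 V.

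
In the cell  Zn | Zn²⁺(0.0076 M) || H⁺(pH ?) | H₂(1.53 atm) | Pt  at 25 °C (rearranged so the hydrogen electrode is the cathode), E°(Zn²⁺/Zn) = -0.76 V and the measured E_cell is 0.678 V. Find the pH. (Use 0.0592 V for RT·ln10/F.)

pH = 2.35

E°_cell = 0.76 V and n = 2.
log Q = n(E° − E)/0.0592 = 2×(0.76 − 0.678)/0.0592 = 2.770.
With Q = [Zn²⁺]·P(H₂) / [H⁺]^2, solving for [H⁺] gives log[H⁺] = -2.352, so pH = 2.35.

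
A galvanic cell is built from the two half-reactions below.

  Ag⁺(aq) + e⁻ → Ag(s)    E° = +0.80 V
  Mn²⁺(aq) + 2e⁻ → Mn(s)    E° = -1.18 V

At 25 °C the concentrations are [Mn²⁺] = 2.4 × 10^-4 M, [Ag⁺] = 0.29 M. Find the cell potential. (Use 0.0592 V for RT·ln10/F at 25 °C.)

The Ag⁺/Ag couple has the higher reduction potential and acts as the cathode, so E°_cell = +0.80 − (-1.18) = 1.98 V.
Balancing electrons gives n = 2; the reaction quotient is Q = [Mn²⁺]/[Ag⁺]^2 = 0.00285.
At 25 °C, E = E° − (0.0592/n) log Q = 1.98 − (0.0592/2)(-2.545) = 1.980 + 0.075 = 2.055 V.

2.06 V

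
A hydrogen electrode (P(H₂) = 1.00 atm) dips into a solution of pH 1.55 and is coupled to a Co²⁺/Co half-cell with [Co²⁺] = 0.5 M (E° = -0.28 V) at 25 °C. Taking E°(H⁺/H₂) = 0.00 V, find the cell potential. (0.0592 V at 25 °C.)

The hydrogen couple is the cathode, so E°_cell = 0.28 V; n = 2.
[H⁺] = 10^(−1.55) = 0.028 M, and Q = [Co²⁺]·P(H₂) / [H⁺]^2 = 629.
E = E° − (0.0592/2) log Q = 0.28 − (0.0592/2)(2.799) = 0.197 V.

0.20 V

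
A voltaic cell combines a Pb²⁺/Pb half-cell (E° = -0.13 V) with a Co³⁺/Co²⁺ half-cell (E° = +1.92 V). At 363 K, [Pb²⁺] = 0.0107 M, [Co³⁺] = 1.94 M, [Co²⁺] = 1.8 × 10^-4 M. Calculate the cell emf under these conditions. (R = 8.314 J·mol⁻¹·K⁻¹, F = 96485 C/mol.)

The Co³⁺/Co²⁺ couple has the higher reduction potential and acts as the cathode, so E°_cell = +1.92 − (-0.13) = 2.05 V.
Balancing electrons gives n = 2; the reaction quotient is Q = [Pb²⁺]·[Co²⁺]^2/[Co³⁺]^2 = 9.21 × 10^-11.
E = E° − (RT/nF) ln Q = 2.05 − (8.314×363)/(2×96485) × (-23.108) = 2.050 + 0.361 = 2.411 V.

2.41 V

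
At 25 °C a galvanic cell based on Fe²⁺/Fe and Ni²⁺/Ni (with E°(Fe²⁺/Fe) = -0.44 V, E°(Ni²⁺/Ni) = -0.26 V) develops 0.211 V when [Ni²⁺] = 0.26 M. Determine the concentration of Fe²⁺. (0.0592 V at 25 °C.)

0.023 M

From the Nernst equation, log Q = n(E° − E)/0.0592 = 2(0.18 − 0.211)/0.0592 = -1.047, so Q = 0.0897.
With Q = [Fe²⁺]/[Ni²⁺] and the known concentrations, [Fe²⁺] in the numerator gives [Fe²⁺] = 0.023 M.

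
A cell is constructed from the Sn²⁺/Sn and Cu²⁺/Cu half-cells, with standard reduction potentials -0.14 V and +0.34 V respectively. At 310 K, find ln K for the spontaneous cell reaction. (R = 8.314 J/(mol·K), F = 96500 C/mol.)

ln K = 35.9

E°_cell = +0.34 − (-0.14) = 0.48 V, with n = 2 electrons transferred.
At equilibrium E = 0, so the Nernst equation gives ln K = nFE°/RT = (2)(96500)(0.48)/((8.314)(310)) = 35.94.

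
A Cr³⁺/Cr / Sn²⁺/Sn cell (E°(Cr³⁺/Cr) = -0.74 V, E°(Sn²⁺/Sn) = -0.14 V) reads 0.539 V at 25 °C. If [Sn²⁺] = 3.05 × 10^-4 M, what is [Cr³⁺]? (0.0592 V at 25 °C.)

0.0066 M

From the Nernst equation, log Q = n(E° − E)/0.0592 = 6(0.60 − 0.539)/0.0592 = 6.182, so Q = 1.52 × 10^6.
With Q = [Cr³⁺]^2/[Sn²⁺]^3 and the known concentrations, [Cr³⁺]^2 in the numerator gives [Cr³⁺] = 0.0066 M.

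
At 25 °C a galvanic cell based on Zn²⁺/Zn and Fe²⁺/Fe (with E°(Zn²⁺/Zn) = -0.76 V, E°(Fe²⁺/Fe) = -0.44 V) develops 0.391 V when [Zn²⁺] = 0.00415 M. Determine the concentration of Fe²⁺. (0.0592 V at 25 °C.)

From the Nernst equation, log Q = n(E° − E)/0.0592 = 2(0.32 − 0.391)/0.0592 = -2.399, so Q = 0.00399.
With Q = [Zn²⁺]/[Fe²⁺] and the known concentrations, [Fe²⁺] in the denominator gives [Fe²⁺] = 1.0 M.

1.0 M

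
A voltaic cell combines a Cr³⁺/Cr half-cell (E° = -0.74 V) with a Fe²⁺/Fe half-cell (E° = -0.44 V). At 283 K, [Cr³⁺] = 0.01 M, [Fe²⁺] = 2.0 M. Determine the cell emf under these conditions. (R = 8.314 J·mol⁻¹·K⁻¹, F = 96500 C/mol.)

The Fe²⁺/Fe couple has the higher reduction potential and acts as the cathode, so E°_cell = -0.44 − (-0.74) = 0.30 V.
Balancing electrons gives n = 6; the reaction quotient is Q = [Cr³⁺]^2/[Fe²⁺]^3 = 1.25 × 10^-5.
E = E° − (RT/nF) ln Q = 0.30 − (8.314×283)/(6×96500) × (-11.290) = 0.300 + 0.046 = 0.346 V.

0.346 V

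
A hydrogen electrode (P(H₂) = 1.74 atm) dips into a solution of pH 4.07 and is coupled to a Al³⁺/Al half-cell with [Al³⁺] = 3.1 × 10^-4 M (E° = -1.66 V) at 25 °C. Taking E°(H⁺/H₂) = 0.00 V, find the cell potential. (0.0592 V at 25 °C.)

The hydrogen couple is the cathode, so E°_cell = 1.66 V; n = 6.
[H⁺] = 10^(−4.07) = 8.5 × 10^-5 M, and Q = [Al³⁺]^2·P(H₂)^3 / [H⁺]^6 = 1.33 × 10^18.
E = E° − (0.0592/6) log Q = 1.66 − (0.0592/6)(18.124) = 1.481 V.

1.48 V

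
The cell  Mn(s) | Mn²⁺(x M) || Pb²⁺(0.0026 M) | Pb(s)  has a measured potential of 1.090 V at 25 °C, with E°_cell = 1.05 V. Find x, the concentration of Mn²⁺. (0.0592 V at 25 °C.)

1.2 × 10^-4 M

From the Nernst equation, log Q = n(E° − E)/0.0592 = 2(1.05 − 1.090)/0.0592 = -1.351, so Q = 0.0445.
With Q = [Mn²⁺]/[Pb²⁺] and the known concentrations, [Mn²⁺] in the numerator gives [Mn²⁺] = 1.2 × 10^-4 M.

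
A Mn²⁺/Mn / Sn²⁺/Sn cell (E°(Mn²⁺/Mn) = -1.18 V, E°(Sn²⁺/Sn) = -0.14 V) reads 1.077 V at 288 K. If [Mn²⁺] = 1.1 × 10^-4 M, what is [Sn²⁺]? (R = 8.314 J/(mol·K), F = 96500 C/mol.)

0.0022 M

From the Nernst equation, ln Q = nF(E° − E)/RT = 2×96500×(1.04 − 1.077)/(8.314×288) = -2.982, so Q = 0.0507.
With Q = [Mn²⁺]/[Sn²⁺] and the known concentrations, [Sn²⁺] in the denominator gives [Sn²⁺] = 0.0022 M.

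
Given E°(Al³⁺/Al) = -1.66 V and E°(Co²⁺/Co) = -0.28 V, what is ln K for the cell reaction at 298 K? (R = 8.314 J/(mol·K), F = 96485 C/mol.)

E°_cell = -0.28 − (-1.66) = 1.38 V, with n = 6 electrons transferred.
At equilibrium E = 0, so the Nernst equation gives ln K = nFE°/RT = (6)(96485)(1.38)/((8.314)(298)) = 322.45.

ln K = 322.5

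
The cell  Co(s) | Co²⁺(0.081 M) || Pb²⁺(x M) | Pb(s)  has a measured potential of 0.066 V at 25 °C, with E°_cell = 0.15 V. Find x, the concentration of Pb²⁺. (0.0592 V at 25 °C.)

From the Nernst equation, log Q = n(E° − E)/0.0592 = 2(0.15 − 0.066)/0.0592 = 2.838, so Q = 688.
With Q = [Co²⁺]/[Pb²⁺] and the known concentrations, [Pb²⁺] in the denominator gives [Pb²⁺] = 1.2 × 10^-4 M.

1.2 × 10^-4 M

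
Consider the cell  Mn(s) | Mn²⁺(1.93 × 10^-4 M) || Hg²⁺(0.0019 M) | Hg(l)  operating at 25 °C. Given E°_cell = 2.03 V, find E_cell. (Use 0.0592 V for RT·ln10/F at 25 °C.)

2.06 V

Balancing electrons gives n = 2; the reaction quotient is Q = [Mn²⁺]/[Hg²⁺] = 0.102.
At 25 °C, E = E° − (0.0592/n) log Q = 2.03 − (0.0592/2)(-0.993) = 2.030 + 0.029 = 2.059 V.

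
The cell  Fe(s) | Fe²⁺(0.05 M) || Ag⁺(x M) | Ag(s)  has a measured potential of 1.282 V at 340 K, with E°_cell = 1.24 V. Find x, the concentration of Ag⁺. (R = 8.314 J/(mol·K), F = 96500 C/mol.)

0.94 M

From the Nernst equation, ln Q = nF(E° − E)/RT = 2×96500×(1.24 − 1.282)/(8.314×340) = -2.868, so Q = 0.0568.
With Q = [Fe²⁺]/[Ag⁺]^2 and the known concentrations, [Ag⁺]^2 in the denominator gives [Ag⁺] = 0.94 M.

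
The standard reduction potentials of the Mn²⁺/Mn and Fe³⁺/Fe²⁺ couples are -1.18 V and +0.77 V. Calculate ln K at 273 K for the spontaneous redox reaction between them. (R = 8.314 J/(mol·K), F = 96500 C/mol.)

ln K = 165.8

E°_cell = +0.77 − (-1.18) = 1.95 V, with n = 2 electrons transferred.
At equilibrium E = 0, so the Nernst equation gives ln K = nFE°/RT = (2)(96500)(1.95)/((8.314)(273)) = 165.81.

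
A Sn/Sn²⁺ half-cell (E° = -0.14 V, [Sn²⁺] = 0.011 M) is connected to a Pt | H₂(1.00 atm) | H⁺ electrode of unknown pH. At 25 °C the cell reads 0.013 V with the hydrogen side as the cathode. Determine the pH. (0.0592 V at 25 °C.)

E°_cell = 0.14 V and n = 2.
log Q = n(E° − E)/0.0592 = 2×(0.14 − 0.013)/0.0592 = 4.291.
With Q = [Sn²⁺]·P(H₂) / [H⁺]^2, solving for [H⁺] gives log[H⁺] = -3.125, so pH = 3.12.

pH = 3.12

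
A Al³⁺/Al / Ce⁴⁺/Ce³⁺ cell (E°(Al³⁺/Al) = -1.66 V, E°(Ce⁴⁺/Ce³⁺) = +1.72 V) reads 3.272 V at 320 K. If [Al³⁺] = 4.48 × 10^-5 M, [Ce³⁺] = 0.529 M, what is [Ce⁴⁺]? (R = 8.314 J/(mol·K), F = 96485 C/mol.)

3.7 × 10^-4 M

From the Nernst equation, ln Q = nF(E° − E)/RT = 3×96485×(3.38 − 3.272)/(8.314×320) = 11.750, so Q = 1.27 × 10^5.
With Q = [Al³⁺]·[Ce³⁺]^3/[Ce⁴⁺]^3 and the known concentrations, [Ce⁴⁺]^3 in the denominator gives [Ce⁴⁺] = 3.7 × 10^-4 M.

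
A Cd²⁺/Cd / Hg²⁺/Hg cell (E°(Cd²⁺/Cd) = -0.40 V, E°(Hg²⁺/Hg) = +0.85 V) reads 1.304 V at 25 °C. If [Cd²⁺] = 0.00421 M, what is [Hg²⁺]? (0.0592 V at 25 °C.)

From the Nernst equation, log Q = n(E° − E)/0.0592 = 2(1.25 − 1.304)/0.0592 = -1.824, so Q = 0.0150.
With Q = [Cd²⁺]/[Hg²⁺] and the known concentrations, [Hg²⁺] in the denominator gives [Hg²⁺] = 0.28 M.

0.28 M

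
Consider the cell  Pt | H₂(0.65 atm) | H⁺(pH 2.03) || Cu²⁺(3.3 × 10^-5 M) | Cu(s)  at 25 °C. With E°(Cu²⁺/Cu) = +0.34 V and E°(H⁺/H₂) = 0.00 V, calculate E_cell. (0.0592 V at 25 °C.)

0.32 V

The Cu²⁺/Cu couple is the cathode, so E°_cell = 0.34 V; n = 2.
[H⁺] = 10^(−2.03) = 0.0093 M, and Q = [H⁺]^2 / ([Cu²⁺]·P(H₂)) = 4.06.
E = E° − (0.0592/2) log Q = 0.34 − (0.0592/2)(0.609) = 0.322 V.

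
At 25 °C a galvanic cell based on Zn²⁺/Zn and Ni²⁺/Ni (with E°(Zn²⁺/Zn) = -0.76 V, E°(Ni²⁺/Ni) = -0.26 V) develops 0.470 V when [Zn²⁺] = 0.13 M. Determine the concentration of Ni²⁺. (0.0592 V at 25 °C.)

From the Nernst equation, log Q = n(E° − E)/0.0592 = 2(0.50 − 0.470)/0.0592 = 1.014, so Q = 10.3.
With Q = [Zn²⁺]/[Ni²⁺] and the known concentrations, [Ni²⁺] in the denominator gives [Ni²⁺] = 0.013 M.

0.013 M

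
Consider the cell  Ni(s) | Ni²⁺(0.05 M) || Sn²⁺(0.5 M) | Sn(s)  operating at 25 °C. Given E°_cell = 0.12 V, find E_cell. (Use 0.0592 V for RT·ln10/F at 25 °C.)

Balancing electrons gives n = 2; the reaction quotient is Q = [Ni²⁺]/[Sn²⁺] = 0.100.
At 25 °C, E = E° − (0.0592/n) log Q = 0.12 − (0.0592/2)(-1.000) = 0.120 + 0.030 = 0.150 V.

0.150 V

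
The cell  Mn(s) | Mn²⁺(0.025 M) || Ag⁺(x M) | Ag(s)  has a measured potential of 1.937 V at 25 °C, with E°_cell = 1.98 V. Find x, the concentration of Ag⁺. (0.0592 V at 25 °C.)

0.03 M

From the Nernst equation, log Q = n(E° − E)/0.0592 = 2(1.98 − 1.937)/0.0592 = 1.453, so Q = 28.4.
With Q = [Mn²⁺]/[Ag⁺]^2 and the known concentrations, [Ag⁺]^2 in the denominator gives [Ag⁺] = 0.03 M.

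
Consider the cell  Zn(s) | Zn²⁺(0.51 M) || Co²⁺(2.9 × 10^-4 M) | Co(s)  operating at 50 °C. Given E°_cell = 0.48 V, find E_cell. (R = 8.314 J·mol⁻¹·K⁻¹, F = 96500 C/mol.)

Balancing electrons gives n = 2; the reaction quotient is Q = [Zn²⁺]/[Co²⁺] = 1760.
E = E° − (RT/nF) ln Q = 0.48 − (8.314×323)/(2×96500) × (7.472) = 0.480 − 0.104 = 0.376 V.

0.376 V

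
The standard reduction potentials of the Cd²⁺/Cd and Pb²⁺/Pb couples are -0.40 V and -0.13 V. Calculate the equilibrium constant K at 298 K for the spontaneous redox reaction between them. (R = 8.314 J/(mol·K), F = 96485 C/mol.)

1.4 × 10^9

E°_cell = -0.13 − (-0.40) = 0.27 V, with n = 2 electrons transferred.
At equilibrium E = 0, so the Nernst equation gives ln K = nFE°/RT = (2)(96485)(0.27)/((8.314)(298)) = 21.03.
K = e^21.03 = 1.4 × 10^9.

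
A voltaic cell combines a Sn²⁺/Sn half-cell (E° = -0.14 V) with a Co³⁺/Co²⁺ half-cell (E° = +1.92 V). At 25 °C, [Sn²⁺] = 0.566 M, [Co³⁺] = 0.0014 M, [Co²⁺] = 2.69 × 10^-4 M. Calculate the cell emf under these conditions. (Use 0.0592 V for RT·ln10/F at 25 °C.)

The Co³⁺/Co²⁺ couple has the higher reduction potential and acts as the cathode, so E°_cell = +1.92 − (-0.14) = 2.06 V.
Balancing electrons gives n = 2; the reaction quotient is Q = [Sn²⁺]·[Co²⁺]^2/[Co³⁺]^2 = 0.0209.
At 25 °C, E = E° − (0.0592/n) log Q = 2.06 − (0.0592/2)(-1.680) = 2.060 + 0.050 = 2.110 V.

2.11 V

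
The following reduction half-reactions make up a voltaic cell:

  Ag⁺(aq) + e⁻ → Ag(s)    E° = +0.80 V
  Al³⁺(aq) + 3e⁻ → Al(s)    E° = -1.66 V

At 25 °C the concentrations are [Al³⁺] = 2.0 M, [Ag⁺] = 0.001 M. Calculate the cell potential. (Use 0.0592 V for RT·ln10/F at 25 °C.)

2.28 V

The Ag⁺/Ag couple has the higher reduction potential and acts as the cathode, so E°_cell = +0.80 − (-1.66) = 2.46 V.
Balancing electrons gives n = 3; the reaction quotient is Q = [Al³⁺]/[Ag⁺]^3 = 2 × 10^9.
At 25 °C, E = E° − (0.0592/n) log Q = 2.46 − (0.0592/3)(9.301) = 2.460 − 0.184 = 2.276 V.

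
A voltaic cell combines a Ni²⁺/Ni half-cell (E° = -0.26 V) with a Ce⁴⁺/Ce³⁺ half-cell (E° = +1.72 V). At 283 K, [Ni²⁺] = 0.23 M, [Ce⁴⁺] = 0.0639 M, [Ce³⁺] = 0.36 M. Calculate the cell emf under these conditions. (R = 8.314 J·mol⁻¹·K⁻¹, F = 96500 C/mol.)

1.96 V

The Ce⁴⁺/Ce³⁺ couple has the higher reduction potential and acts as the cathode, so E°_cell = +1.72 − (-0.26) = 1.98 V.
Balancing electrons gives n = 2; the reaction quotient is Q = [Ni²⁺]·[Ce³⁺]^2/[Ce⁴⁺]^2 = 7.30.
E = E° − (RT/nF) ln Q = 1.98 − (8.314×283)/(2×96500) × (1.988) = 1.980 − 0.024 = 1.956 V.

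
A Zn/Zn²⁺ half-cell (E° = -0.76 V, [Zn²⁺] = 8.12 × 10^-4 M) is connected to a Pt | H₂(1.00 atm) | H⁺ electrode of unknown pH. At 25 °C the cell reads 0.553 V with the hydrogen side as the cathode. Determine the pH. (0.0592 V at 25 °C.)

E°_cell = 0.76 V and n = 2.
log Q = n(E° − E)/0.0592 = 2×(0.76 − 0.553)/0.0592 = 6.993.
With Q = [Zn²⁺]·P(H₂) / [H⁺]^2, solving for [H⁺] gives log[H⁺] = -5.042, so pH = 5.04.

pH = 5.04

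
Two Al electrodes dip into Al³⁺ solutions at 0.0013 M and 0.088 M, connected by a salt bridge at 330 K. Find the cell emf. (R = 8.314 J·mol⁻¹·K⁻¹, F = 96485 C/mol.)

0.040 V

Both half-cells are Al³⁺/Al, so E°_cell = 0. The concentrated side is the cathode; the cell reaction moves Al³⁺ from high to low concentration with n = 3.
Q = [Al³⁺]_dilute/[Al³⁺]_conc = 0.0013/0.088 = 0.0148.
E = 0 − (RT/nF) ln Q = −((8.314×330)/(3×96485))(-4.215) = 0.0400 V.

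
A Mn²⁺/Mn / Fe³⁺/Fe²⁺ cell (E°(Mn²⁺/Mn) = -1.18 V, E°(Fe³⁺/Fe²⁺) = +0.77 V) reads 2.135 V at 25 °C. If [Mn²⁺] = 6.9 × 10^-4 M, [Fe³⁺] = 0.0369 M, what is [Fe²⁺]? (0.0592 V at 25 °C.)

0.0011 M

From the Nernst equation, log Q = n(E° − E)/0.0592 = 2(1.95 − 2.135)/0.0592 = -6.250, so Q = 5.62 × 10^-7.
With Q = [Mn²⁺]·[Fe²⁺]^2/[Fe³⁺]^2 and the known concentrations, [Fe²⁺]^2 in the numerator gives [Fe²⁺] = 0.0011 M.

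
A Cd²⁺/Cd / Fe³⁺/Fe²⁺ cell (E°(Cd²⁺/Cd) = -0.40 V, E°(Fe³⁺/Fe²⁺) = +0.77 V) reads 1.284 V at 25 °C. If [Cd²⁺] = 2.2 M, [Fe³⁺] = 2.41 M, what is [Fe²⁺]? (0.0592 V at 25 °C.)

From the Nernst equation, log Q = n(E° − E)/0.0592 = 2(1.17 − 1.284)/0.0592 = -3.851, so Q = 1.41 × 10^-4.
With Q = [Cd²⁺]·[Fe²⁺]^2/[Fe³⁺]^2 and the known concentrations, [Fe²⁺]^2 in the numerator gives [Fe²⁺] = 0.019 M.

0.019 M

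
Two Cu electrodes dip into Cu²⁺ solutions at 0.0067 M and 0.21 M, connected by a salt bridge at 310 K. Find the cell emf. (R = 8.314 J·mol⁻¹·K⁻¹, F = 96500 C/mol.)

0.046 V

Both half-cells are Cu²⁺/Cu, so E°_cell = 0. The concentrated side is the cathode; the cell reaction moves Cu²⁺ from high to low concentration with n = 2.
Q = [Cu²⁺]_dilute/[Cu²⁺]_conc = 0.0067/0.21 = 0.0319.
E = 0 − (RT/nF) ln Q = −((8.314×310)/(2×96500))(-3.445) = 0.0460 V.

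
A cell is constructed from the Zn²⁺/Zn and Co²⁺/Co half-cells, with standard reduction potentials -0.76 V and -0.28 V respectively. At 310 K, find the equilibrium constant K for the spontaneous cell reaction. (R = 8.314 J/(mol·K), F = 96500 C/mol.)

E°_cell = -0.28 − (-0.76) = 0.48 V, with n = 2 electrons transferred.
At equilibrium E = 0, so the Nernst equation gives ln K = nFE°/RT = (2)(96500)(0.48)/((8.314)(310)) = 35.94.
K = e^35.94 = 4.1 × 10^15.

4.1 × 10^15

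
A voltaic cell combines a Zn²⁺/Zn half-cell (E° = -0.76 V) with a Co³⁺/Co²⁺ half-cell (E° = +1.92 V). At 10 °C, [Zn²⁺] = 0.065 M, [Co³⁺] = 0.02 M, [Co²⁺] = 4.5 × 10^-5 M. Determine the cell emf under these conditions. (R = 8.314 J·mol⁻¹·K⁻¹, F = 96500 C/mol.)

The Co³⁺/Co²⁺ couple has the higher reduction potential and acts as the cathode, so E°_cell = +1.92 − (-0.76) = 2.68 V.
Balancing electrons gives n = 2; the reaction quotient is Q = [Zn²⁺]·[Co²⁺]^2/[Co³⁺]^2 = 3.29 × 10^-7.
E = E° − (RT/nF) ln Q = 2.68 − (8.314×283)/(2×96500) × (-14.927) = 2.680 + 0.182 = 2.862 V.

2.86 V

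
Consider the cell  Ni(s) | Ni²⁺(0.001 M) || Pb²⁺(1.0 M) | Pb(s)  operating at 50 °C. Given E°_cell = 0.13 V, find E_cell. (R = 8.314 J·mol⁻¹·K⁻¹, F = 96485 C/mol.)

Balancing electrons gives n = 2; the reaction quotient is Q = [Ni²⁺]/[Pb²⁺] = 0.00100.
E = E° − (RT/nF) ln Q = 0.13 − (8.314×323)/(2×96485) × (-6.908) = 0.130 + 0.096 = 0.226 V.

0.226 V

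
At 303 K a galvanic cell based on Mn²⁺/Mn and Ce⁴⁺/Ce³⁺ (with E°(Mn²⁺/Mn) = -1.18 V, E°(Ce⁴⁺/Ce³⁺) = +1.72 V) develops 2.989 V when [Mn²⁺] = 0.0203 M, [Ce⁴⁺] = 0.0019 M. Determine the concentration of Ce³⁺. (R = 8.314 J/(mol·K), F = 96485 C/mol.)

4.4 × 10^-4 M

From the Nernst equation, ln Q = nF(E° − E)/RT = 2×96485×(2.90 − 2.989)/(8.314×303) = -6.818, so Q = 0.00109.
With Q = [Mn²⁺]·[Ce³⁺]^2/[Ce⁴⁺]^2 and the known concentrations, [Ce³⁺]^2 in the numerator gives [Ce³⁺] = 4.4 × 10^-4 M.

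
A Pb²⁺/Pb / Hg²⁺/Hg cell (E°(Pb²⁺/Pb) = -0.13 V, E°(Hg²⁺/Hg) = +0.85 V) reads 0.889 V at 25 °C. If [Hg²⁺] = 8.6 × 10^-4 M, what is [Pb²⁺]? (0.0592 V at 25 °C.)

From the Nernst equation, log Q = n(E° − E)/0.0592 = 2(0.98 − 0.889)/0.0592 = 3.074, so Q = 1190.
With Q = [Pb²⁺]/[Hg²⁺] and the known concentrations, [Pb²⁺] in the numerator gives [Pb²⁺] = 1.0 M.

1.0 M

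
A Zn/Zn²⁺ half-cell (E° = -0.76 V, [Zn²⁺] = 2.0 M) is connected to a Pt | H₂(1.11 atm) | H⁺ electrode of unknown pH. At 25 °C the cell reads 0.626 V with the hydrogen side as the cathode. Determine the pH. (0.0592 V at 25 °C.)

E°_cell = 0.76 V and n = 2.
log Q = n(E° − E)/0.0592 = 2×(0.76 − 0.626)/0.0592 = 4.527.
With Q = [Zn²⁺]·P(H₂) / [H⁺]^2, solving for [H⁺] gives log[H⁺] = -2.090, so pH = 2.09.

pH = 2.09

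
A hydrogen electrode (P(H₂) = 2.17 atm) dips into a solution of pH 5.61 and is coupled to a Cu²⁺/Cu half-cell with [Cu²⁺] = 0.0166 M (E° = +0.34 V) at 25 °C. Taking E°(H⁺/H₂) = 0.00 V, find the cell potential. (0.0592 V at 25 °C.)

0.63 V

The Cu²⁺/Cu couple is the cathode, so E°_cell = 0.34 V; n = 2.
[H⁺] = 10^(−5.61) = 2.5 × 10^-6 M, and Q = [H⁺]^2 / ([Cu²⁺]·P(H₂)) = 1.67 × 10^-10.
E = E° − (0.0592/2) log Q = 0.34 − (0.0592/2)(-9.777) = 0.629 V.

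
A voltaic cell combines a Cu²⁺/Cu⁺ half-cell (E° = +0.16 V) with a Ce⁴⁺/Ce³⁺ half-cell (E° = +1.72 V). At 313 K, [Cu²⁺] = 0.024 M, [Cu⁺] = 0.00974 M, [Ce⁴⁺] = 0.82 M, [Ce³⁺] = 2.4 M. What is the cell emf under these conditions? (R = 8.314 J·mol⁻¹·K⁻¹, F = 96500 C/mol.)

1.51 V

The Ce⁴⁺/Ce³⁺ couple has the higher reduction potential and acts as the cathode, so E°_cell = +1.72 − (+0.16) = 1.56 V.
Balancing electrons gives n = 1; the reaction quotient is Q = [Cu²⁺]·[Ce³⁺]/([Cu⁺]·[Ce⁴⁺]) = 7.21.
E = E° − (RT/nF) ln Q = 1.56 − (8.314×313)/(1×96500) × (1.976) = 1.560 − 0.053 = 1.507 V.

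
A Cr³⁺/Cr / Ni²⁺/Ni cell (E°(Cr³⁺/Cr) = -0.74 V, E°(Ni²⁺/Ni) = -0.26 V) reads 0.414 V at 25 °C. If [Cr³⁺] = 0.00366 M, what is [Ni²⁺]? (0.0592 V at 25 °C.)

From the Nernst equation, log Q = n(E° − E)/0.0592 = 6(0.48 − 0.414)/0.0592 = 6.689, so Q = 4.89 × 10^6.
With Q = [Cr³⁺]^2/[Ni²⁺]^3 and the known concentrations, [Ni²⁺]^3 in the denominator gives [Ni²⁺] = 1.4 × 10^-4 M.

1.4 × 10^-4 M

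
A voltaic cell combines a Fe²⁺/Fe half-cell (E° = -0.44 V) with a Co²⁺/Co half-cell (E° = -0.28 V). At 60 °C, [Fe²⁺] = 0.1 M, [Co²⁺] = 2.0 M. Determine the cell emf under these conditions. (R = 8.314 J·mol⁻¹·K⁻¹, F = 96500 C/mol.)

0.203 V

The Co²⁺/Co couple has the higher reduction potential and acts as the cathode, so E°_cell = -0.28 − (-0.44) = 0.16 V.
Balancing electrons gives n = 2; the reaction quotient is Q = [Fe²⁺]/[Co²⁺] = 0.0500.
E = E° − (RT/nF) ln Q = 0.16 − (8.314×333)/(2×96500) × (-2.996) = 0.160 + 0.043 = 0.203 V.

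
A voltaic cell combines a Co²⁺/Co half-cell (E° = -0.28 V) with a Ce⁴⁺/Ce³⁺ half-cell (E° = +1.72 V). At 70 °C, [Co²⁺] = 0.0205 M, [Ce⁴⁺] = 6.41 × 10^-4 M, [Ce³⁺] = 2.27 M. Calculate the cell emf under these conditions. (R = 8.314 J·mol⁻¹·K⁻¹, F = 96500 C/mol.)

1.82 V

The Ce⁴⁺/Ce³⁺ couple has the higher reduction potential and acts as the cathode, so E°_cell = +1.72 − (-0.28) = 2.00 V.
Balancing electrons gives n = 2; the reaction quotient is Q = [Co²⁺]·[Ce³⁺]^2/[Ce⁴⁺]^2 = 2.57 × 10^5.
E = E° − (RT/nF) ln Q = 2.00 − (8.314×343)/(2×96500) × (12.457) = 2.000 − 0.184 = 1.816 V.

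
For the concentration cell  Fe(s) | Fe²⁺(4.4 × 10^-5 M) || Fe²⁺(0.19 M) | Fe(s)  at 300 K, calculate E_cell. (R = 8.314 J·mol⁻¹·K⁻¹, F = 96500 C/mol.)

0.11 V

Both half-cells are Fe²⁺/Fe, so E°_cell = 0. The concentrated side is the cathode; the cell reaction moves Fe²⁺ from high to low concentration with n = 2.
Q = [Fe²⁺]_dilute/[Fe²⁺]_conc = 4.4 × 10^-5/0.19 = 2.32 × 10^-4.
E = 0 − (RT/nF) ln Q = −((8.314×300)/(2×96500))(-8.371) = 0.1082 V.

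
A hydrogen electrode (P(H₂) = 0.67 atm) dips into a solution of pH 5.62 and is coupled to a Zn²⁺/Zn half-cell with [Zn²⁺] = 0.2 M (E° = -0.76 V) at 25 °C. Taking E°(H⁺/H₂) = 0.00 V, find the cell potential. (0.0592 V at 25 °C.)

0.45 V

The hydrogen couple is the cathode, so E°_cell = 0.76 V; n = 2.
[H⁺] = 10^(−5.62) = 2.4 × 10^-6 M, and Q = [Zn²⁺]·P(H₂) / [H⁺]^2 = 2.33 × 10^10.
E = E° − (0.0592/2) log Q = 0.76 − (0.0592/2)(10.367) = 0.453 V.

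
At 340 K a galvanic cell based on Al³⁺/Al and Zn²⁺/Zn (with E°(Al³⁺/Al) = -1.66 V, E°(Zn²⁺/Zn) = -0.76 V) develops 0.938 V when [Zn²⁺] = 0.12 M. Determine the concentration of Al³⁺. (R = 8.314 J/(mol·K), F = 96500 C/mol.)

From the Nernst equation, ln Q = nF(E° − E)/RT = 6×96500×(0.90 − 0.938)/(8.314×340) = -7.783, so Q = 4.17 × 10^-4.
With Q = [Al³⁺]^2/[Zn²⁺]^3 and the known concentrations, [Al³⁺]^2 in the numerator gives [Al³⁺] = 8.5 × 10^-4 M.

8.5 × 10^-4 M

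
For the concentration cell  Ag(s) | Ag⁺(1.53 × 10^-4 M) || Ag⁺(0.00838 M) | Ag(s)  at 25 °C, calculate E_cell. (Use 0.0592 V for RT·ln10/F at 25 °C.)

0.10 V

Both half-cells are Ag⁺/Ag, so E°_cell = 0. The concentrated side is the cathode; the cell reaction moves Ag⁺ from high to low concentration with n = 1.
Q = [Ag⁺]_dilute/[Ag⁺]_conc = 1.53 × 10^-4/0.00838 = 0.0183.
E = 0 − (0.0592/1) log Q = −(0.0592/1)(-1.739) = 0.1029 V.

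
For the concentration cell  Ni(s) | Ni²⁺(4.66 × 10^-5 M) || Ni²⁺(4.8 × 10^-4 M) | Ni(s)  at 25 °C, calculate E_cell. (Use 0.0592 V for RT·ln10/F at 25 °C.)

0.030 V

Both half-cells are Ni²⁺/Ni, so E°_cell = 0. The concentrated side is the cathode; the cell reaction moves Ni²⁺ from high to low concentration with n = 2.
Q = [Ni²⁺]_dilute/[Ni²⁺]_conc = 4.66 × 10^-5/4.8 × 10^-4 = 0.0971.
E = 0 − (0.0592/2) log Q = −(0.0592/2)(-1.013) = 0.0300 V.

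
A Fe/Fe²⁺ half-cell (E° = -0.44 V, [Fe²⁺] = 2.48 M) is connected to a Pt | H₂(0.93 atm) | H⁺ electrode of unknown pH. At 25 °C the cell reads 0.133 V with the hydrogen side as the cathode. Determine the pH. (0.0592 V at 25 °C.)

E°_cell = 0.44 V and n = 2.
log Q = n(E° − E)/0.0592 = 2×(0.44 − 0.133)/0.0592 = 10.372.
With Q = [Fe²⁺]·P(H₂) / [H⁺]^2, solving for [H⁺] gives log[H⁺] = -5.004, so pH = 5.00.

pH = 5.00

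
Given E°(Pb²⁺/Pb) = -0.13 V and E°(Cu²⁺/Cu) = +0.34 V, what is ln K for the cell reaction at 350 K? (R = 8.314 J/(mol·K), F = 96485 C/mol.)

E°_cell = +0.34 − (-0.13) = 0.47 V, with n = 2 electrons transferred.
At equilibrium E = 0, so the Nernst equation gives ln K = nFE°/RT = (2)(96485)(0.47)/((8.314)(350)) = 31.17.

ln K = 31.2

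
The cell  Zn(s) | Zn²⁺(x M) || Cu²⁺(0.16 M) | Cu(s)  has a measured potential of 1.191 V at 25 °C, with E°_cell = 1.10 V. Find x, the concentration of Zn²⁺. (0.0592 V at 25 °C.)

1.3 × 10^-4 M

From the Nernst equation, log Q = n(E° − E)/0.0592 = 2(1.10 − 1.191)/0.0592 = -3.074, so Q = 8.43 × 10^-4.
With Q = [Zn²⁺]/[Cu²⁺] and the known concentrations, [Zn²⁺] in the numerator gives [Zn²⁺] = 1.3 × 10^-4 M.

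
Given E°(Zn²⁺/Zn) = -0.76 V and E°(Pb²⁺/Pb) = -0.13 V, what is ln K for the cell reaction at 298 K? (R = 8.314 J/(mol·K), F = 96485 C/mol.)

ln K = 49.1

E°_cell = -0.13 − (-0.76) = 0.63 V, with n = 2 electrons transferred.
At equilibrium E = 0, so the Nernst equation gives ln K = nFE°/RT = (2)(96485)(0.63)/((8.314)(298)) = 49.07.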